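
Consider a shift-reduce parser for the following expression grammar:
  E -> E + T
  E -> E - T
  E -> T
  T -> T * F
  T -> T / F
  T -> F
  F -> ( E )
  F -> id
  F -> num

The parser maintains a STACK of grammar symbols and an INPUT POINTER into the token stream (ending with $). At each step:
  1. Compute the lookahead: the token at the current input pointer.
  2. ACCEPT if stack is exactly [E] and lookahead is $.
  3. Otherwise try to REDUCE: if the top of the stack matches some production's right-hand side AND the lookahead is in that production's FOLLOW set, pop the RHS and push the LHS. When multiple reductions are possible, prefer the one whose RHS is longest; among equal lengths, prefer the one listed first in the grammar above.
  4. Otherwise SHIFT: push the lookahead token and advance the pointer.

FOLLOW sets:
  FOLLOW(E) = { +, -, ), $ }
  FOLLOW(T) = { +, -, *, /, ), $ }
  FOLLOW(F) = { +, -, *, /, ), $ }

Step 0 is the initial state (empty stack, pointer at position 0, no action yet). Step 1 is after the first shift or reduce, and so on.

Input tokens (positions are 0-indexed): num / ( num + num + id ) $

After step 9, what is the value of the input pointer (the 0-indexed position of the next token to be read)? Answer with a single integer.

Answer: 4

Derivation:
Step 1: shift num. Stack=[num] ptr=1 lookahead=/ remaining=[/ ( num + num + id ) $]
Step 2: reduce F->num. Stack=[F] ptr=1 lookahead=/ remaining=[/ ( num + num + id ) $]
Step 3: reduce T->F. Stack=[T] ptr=1 lookahead=/ remaining=[/ ( num + num + id ) $]
Step 4: shift /. Stack=[T /] ptr=2 lookahead=( remaining=[( num + num + id ) $]
Step 5: shift (. Stack=[T / (] ptr=3 lookahead=num remaining=[num + num + id ) $]
Step 6: shift num. Stack=[T / ( num] ptr=4 lookahead=+ remaining=[+ num + id ) $]
Step 7: reduce F->num. Stack=[T / ( F] ptr=4 lookahead=+ remaining=[+ num + id ) $]
Step 8: reduce T->F. Stack=[T / ( T] ptr=4 lookahead=+ remaining=[+ num + id ) $]
Step 9: reduce E->T. Stack=[T / ( E] ptr=4 lookahead=+ remaining=[+ num + id ) $]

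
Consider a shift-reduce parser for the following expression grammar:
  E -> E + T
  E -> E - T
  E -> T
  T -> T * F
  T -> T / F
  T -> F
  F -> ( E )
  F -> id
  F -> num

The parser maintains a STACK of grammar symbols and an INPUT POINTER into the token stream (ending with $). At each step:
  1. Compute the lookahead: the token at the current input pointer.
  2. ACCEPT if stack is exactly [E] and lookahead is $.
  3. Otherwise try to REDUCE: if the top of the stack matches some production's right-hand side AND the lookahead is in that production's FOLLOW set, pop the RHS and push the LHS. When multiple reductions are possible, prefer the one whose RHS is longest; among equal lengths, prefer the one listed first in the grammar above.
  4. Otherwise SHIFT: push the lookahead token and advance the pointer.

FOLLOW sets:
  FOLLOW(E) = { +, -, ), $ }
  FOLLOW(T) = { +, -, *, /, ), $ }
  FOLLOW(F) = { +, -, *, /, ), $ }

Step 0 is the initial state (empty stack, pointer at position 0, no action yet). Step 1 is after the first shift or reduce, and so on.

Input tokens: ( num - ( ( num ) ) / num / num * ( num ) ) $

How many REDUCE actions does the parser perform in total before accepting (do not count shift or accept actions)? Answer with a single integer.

Answer: 24

Derivation:
Step 1: shift (. Stack=[(] ptr=1 lookahead=num remaining=[num - ( ( num ) ) / num / num * ( num ) ) $]
Step 2: shift num. Stack=[( num] ptr=2 lookahead=- remaining=[- ( ( num ) ) / num / num * ( num ) ) $]
Step 3: reduce F->num. Stack=[( F] ptr=2 lookahead=- remaining=[- ( ( num ) ) / num / num * ( num ) ) $]
Step 4: reduce T->F. Stack=[( T] ptr=2 lookahead=- remaining=[- ( ( num ) ) / num / num * ( num ) ) $]
Step 5: reduce E->T. Stack=[( E] ptr=2 lookahead=- remaining=[- ( ( num ) ) / num / num * ( num ) ) $]
Step 6: shift -. Stack=[( E -] ptr=3 lookahead=( remaining=[( ( num ) ) / num / num * ( num ) ) $]
Step 7: shift (. Stack=[( E - (] ptr=4 lookahead=( remaining=[( num ) ) / num / num * ( num ) ) $]
Step 8: shift (. Stack=[( E - ( (] ptr=5 lookahead=num remaining=[num ) ) / num / num * ( num ) ) $]
Step 9: shift num. Stack=[( E - ( ( num] ptr=6 lookahead=) remaining=[) ) / num / num * ( num ) ) $]
Step 10: reduce F->num. Stack=[( E - ( ( F] ptr=6 lookahead=) remaining=[) ) / num / num * ( num ) ) $]
Step 11: reduce T->F. Stack=[( E - ( ( T] ptr=6 lookahead=) remaining=[) ) / num / num * ( num ) ) $]
Step 12: reduce E->T. Stack=[( E - ( ( E] ptr=6 lookahead=) remaining=[) ) / num / num * ( num ) ) $]
Step 13: shift ). Stack=[( E - ( ( E )] ptr=7 lookahead=) remaining=[) / num / num * ( num ) ) $]
Step 14: reduce F->( E ). Stack=[( E - ( F] ptr=7 lookahead=) remaining=[) / num / num * ( num ) ) $]
Step 15: reduce T->F. Stack=[( E - ( T] ptr=7 lookahead=) remaining=[) / num / num * ( num ) ) $]
Step 16: reduce E->T. Stack=[( E - ( E] ptr=7 lookahead=) remaining=[) / num / num * ( num ) ) $]
Step 17: shift ). Stack=[( E - ( E )] ptr=8 lookahead=/ remaining=[/ num / num * ( num ) ) $]
Step 18: reduce F->( E ). Stack=[( E - F] ptr=8 lookahead=/ remaining=[/ num / num * ( num ) ) $]
Step 19: reduce T->F. Stack=[( E - T] ptr=8 lookahead=/ remaining=[/ num / num * ( num ) ) $]
Step 20: shift /. Stack=[( E - T /] ptr=9 lookahead=num remaining=[num / num * ( num ) ) $]
Step 21: shift num. Stack=[( E - T / num] ptr=10 lookahead=/ remaining=[/ num * ( num ) ) $]
Step 22: reduce F->num. Stack=[( E - T / F] ptr=10 lookahead=/ remaining=[/ num * ( num ) ) $]
Step 23: reduce T->T / F. Stack=[( E - T] ptr=10 lookahead=/ remaining=[/ num * ( num ) ) $]
Step 24: shift /. Stack=[( E - T /] ptr=11 lookahead=num remaining=[num * ( num ) ) $]
Step 25: shift num. Stack=[( E - T / num] ptr=12 lookahead=* remaining=[* ( num ) ) $]
Step 26: reduce F->num. Stack=[( E - T / F] ptr=12 lookahead=* remaining=[* ( num ) ) $]
Step 27: reduce T->T / F. Stack=[( E - T] ptr=12 lookahead=* remaining=[* ( num ) ) $]
Step 28: shift *. Stack=[( E - T *] ptr=13 lookahead=( remaining=[( num ) ) $]
Step 29: shift (. Stack=[( E - T * (] ptr=14 lookahead=num remaining=[num ) ) $]
Step 30: shift num. Stack=[( E - T * ( num] ptr=15 lookahead=) remaining=[) ) $]
Step 31: reduce F->num. Stack=[( E - T * ( F] ptr=15 lookahead=) remaining=[) ) $]
Step 32: reduce T->F. Stack=[( E - T * ( T] ptr=15 lookahead=) remaining=[) ) $]
Step 33: reduce E->T. Stack=[( E - T * ( E] ptr=15 lookahead=) remaining=[) ) $]
Step 34: shift ). Stack=[( E - T * ( E )] ptr=16 lookahead=) remaining=[) $]
Step 35: reduce F->( E ). Stack=[( E - T * F] ptr=16 lookahead=) remaining=[) $]
Step 36: reduce T->T * F. Stack=[( E - T] ptr=16 lookahead=) remaining=[) $]
Step 37: reduce E->E - T. Stack=[( E] ptr=16 lookahead=) remaining=[) $]
Step 38: shift ). Stack=[( E )] ptr=17 lookahead=$ remaining=[$]
Step 39: reduce F->( E ). Stack=[F] ptr=17 lookahead=$ remaining=[$]
Step 40: reduce T->F. Stack=[T] ptr=17 lookahead=$ remaining=[$]
Step 41: reduce E->T. Stack=[E] ptr=17 lookahead=$ remaining=[$]
Step 42: accept. Stack=[E] ptr=17 lookahead=$ remaining=[$]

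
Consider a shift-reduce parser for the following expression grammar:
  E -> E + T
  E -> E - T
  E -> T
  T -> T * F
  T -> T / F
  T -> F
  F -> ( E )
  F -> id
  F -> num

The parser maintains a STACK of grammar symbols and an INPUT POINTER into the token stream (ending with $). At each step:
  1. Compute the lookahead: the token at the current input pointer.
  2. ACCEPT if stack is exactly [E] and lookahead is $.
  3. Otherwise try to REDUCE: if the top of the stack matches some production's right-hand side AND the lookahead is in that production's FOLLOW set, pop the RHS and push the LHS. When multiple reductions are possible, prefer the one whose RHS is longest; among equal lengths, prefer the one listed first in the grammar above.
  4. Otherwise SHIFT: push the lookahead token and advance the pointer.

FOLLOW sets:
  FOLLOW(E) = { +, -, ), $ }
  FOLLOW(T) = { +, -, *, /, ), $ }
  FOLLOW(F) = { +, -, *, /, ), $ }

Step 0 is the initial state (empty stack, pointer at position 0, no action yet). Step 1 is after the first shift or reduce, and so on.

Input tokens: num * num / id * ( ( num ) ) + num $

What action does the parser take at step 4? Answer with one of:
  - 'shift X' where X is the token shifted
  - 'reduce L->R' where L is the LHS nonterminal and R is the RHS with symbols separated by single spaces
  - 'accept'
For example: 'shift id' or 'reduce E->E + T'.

Step 1: shift num. Stack=[num] ptr=1 lookahead=* remaining=[* num / id * ( ( num ) ) + num $]
Step 2: reduce F->num. Stack=[F] ptr=1 lookahead=* remaining=[* num / id * ( ( num ) ) + num $]
Step 3: reduce T->F. Stack=[T] ptr=1 lookahead=* remaining=[* num / id * ( ( num ) ) + num $]
Step 4: shift *. Stack=[T *] ptr=2 lookahead=num remaining=[num / id * ( ( num ) ) + num $]

Answer: shift *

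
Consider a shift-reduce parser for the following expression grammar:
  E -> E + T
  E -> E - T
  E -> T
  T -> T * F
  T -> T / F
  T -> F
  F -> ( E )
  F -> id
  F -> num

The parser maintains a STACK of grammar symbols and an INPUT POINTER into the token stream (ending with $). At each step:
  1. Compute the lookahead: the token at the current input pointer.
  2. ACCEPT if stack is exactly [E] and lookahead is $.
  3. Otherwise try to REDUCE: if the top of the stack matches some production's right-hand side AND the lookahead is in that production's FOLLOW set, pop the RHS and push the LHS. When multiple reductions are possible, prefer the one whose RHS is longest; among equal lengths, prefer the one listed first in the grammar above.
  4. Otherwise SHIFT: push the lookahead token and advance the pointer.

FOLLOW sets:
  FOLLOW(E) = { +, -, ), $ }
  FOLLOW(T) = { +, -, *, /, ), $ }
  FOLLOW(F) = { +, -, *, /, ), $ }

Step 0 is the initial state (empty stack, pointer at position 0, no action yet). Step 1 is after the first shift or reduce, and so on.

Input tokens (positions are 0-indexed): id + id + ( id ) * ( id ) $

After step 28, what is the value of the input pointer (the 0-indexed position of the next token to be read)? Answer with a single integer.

Step 1: shift id. Stack=[id] ptr=1 lookahead=+ remaining=[+ id + ( id ) * ( id ) $]
Step 2: reduce F->id. Stack=[F] ptr=1 lookahead=+ remaining=[+ id + ( id ) * ( id ) $]
Step 3: reduce T->F. Stack=[T] ptr=1 lookahead=+ remaining=[+ id + ( id ) * ( id ) $]
Step 4: reduce E->T. Stack=[E] ptr=1 lookahead=+ remaining=[+ id + ( id ) * ( id ) $]
Step 5: shift +. Stack=[E +] ptr=2 lookahead=id remaining=[id + ( id ) * ( id ) $]
Step 6: shift id. Stack=[E + id] ptr=3 lookahead=+ remaining=[+ ( id ) * ( id ) $]
Step 7: reduce F->id. Stack=[E + F] ptr=3 lookahead=+ remaining=[+ ( id ) * ( id ) $]
Step 8: reduce T->F. Stack=[E + T] ptr=3 lookahead=+ remaining=[+ ( id ) * ( id ) $]
Step 9: reduce E->E + T. Stack=[E] ptr=3 lookahead=+ remaining=[+ ( id ) * ( id ) $]
Step 10: shift +. Stack=[E +] ptr=4 lookahead=( remaining=[( id ) * ( id ) $]
Step 11: shift (. Stack=[E + (] ptr=5 lookahead=id remaining=[id ) * ( id ) $]
Step 12: shift id. Stack=[E + ( id] ptr=6 lookahead=) remaining=[) * ( id ) $]
Step 13: reduce F->id. Stack=[E + ( F] ptr=6 lookahead=) remaining=[) * ( id ) $]
Step 14: reduce T->F. Stack=[E + ( T] ptr=6 lookahead=) remaining=[) * ( id ) $]
Step 15: reduce E->T. Stack=[E + ( E] ptr=6 lookahead=) remaining=[) * ( id ) $]
Step 16: shift ). Stack=[E + ( E )] ptr=7 lookahead=* remaining=[* ( id ) $]
Step 17: reduce F->( E ). Stack=[E + F] ptr=7 lookahead=* remaining=[* ( id ) $]
Step 18: reduce T->F. Stack=[E + T] ptr=7 lookahead=* remaining=[* ( id ) $]
Step 19: shift *. Stack=[E + T *] ptr=8 lookahead=( remaining=[( id ) $]
Step 20: shift (. Stack=[E + T * (] ptr=9 lookahead=id remaining=[id ) $]
Step 21: shift id. Stack=[E + T * ( id] ptr=10 lookahead=) remaining=[) $]
Step 22: reduce F->id. Stack=[E + T * ( F] ptr=10 lookahead=) remaining=[) $]
Step 23: reduce T->F. Stack=[E + T * ( T] ptr=10 lookahead=) remaining=[) $]
Step 24: reduce E->T. Stack=[E + T * ( E] ptr=10 lookahead=) remaining=[) $]
Step 25: shift ). Stack=[E + T * ( E )] ptr=11 lookahead=$ remaining=[$]
Step 26: reduce F->( E ). Stack=[E + T * F] ptr=11 lookahead=$ remaining=[$]
Step 27: reduce T->T * F. Stack=[E + T] ptr=11 lookahead=$ remaining=[$]
Step 28: reduce E->E + T. Stack=[E] ptr=11 lookahead=$ remaining=[$]

Answer: 11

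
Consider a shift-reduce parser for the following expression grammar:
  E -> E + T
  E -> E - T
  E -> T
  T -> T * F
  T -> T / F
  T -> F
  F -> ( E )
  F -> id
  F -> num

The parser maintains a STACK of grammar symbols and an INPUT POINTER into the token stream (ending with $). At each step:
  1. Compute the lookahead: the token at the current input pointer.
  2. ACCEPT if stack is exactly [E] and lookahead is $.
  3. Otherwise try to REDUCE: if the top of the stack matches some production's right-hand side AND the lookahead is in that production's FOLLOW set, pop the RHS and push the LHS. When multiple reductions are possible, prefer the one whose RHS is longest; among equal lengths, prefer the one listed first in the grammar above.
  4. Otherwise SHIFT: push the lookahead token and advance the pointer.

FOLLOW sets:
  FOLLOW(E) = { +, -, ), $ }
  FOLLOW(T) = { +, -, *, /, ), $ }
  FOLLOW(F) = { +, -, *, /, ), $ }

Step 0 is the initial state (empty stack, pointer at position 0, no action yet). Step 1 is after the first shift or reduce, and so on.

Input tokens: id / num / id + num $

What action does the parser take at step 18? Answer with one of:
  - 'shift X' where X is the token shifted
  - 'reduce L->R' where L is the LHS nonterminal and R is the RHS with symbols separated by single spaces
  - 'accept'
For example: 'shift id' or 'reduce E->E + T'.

Answer: accept

Derivation:
Step 1: shift id. Stack=[id] ptr=1 lookahead=/ remaining=[/ num / id + num $]
Step 2: reduce F->id. Stack=[F] ptr=1 lookahead=/ remaining=[/ num / id + num $]
Step 3: reduce T->F. Stack=[T] ptr=1 lookahead=/ remaining=[/ num / id + num $]
Step 4: shift /. Stack=[T /] ptr=2 lookahead=num remaining=[num / id + num $]
Step 5: shift num. Stack=[T / num] ptr=3 lookahead=/ remaining=[/ id + num $]
Step 6: reduce F->num. Stack=[T / F] ptr=3 lookahead=/ remaining=[/ id + num $]
Step 7: reduce T->T / F. Stack=[T] ptr=3 lookahead=/ remaining=[/ id + num $]
Step 8: shift /. Stack=[T /] ptr=4 lookahead=id remaining=[id + num $]
Step 9: shift id. Stack=[T / id] ptr=5 lookahead=+ remaining=[+ num $]
Step 10: reduce F->id. Stack=[T / F] ptr=5 lookahead=+ remaining=[+ num $]
Step 11: reduce T->T / F. Stack=[T] ptr=5 lookahead=+ remaining=[+ num $]
Step 12: reduce E->T. Stack=[E] ptr=5 lookahead=+ remaining=[+ num $]
Step 13: shift +. Stack=[E +] ptr=6 lookahead=num remaining=[num $]
Step 14: shift num. Stack=[E + num] ptr=7 lookahead=$ remaining=[$]
Step 15: reduce F->num. Stack=[E + F] ptr=7 lookahead=$ remaining=[$]
Step 16: reduce T->F. Stack=[E + T] ptr=7 lookahead=$ remaining=[$]
Step 17: reduce E->E + T. Stack=[E] ptr=7 lookahead=$ remaining=[$]
Step 18: accept. Stack=[E] ptr=7 lookahead=$ remaining=[$]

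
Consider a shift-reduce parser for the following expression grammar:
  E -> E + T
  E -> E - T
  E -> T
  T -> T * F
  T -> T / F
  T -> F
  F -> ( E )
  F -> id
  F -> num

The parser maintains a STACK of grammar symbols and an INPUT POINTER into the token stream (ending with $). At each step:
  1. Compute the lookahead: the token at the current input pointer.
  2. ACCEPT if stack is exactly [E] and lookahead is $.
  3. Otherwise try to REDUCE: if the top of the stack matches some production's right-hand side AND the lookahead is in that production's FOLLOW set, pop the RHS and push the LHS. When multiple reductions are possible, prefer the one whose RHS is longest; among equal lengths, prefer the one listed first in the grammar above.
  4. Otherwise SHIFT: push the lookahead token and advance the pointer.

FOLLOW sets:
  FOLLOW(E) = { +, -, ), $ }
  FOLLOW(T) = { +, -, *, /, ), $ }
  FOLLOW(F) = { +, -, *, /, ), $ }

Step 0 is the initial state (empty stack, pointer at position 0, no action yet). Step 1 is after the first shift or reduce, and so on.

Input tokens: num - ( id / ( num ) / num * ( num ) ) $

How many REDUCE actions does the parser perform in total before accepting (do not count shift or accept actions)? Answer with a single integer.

Answer: 21

Derivation:
Step 1: shift num. Stack=[num] ptr=1 lookahead=- remaining=[- ( id / ( num ) / num * ( num ) ) $]
Step 2: reduce F->num. Stack=[F] ptr=1 lookahead=- remaining=[- ( id / ( num ) / num * ( num ) ) $]
Step 3: reduce T->F. Stack=[T] ptr=1 lookahead=- remaining=[- ( id / ( num ) / num * ( num ) ) $]
Step 4: reduce E->T. Stack=[E] ptr=1 lookahead=- remaining=[- ( id / ( num ) / num * ( num ) ) $]
Step 5: shift -. Stack=[E -] ptr=2 lookahead=( remaining=[( id / ( num ) / num * ( num ) ) $]
Step 6: shift (. Stack=[E - (] ptr=3 lookahead=id remaining=[id / ( num ) / num * ( num ) ) $]
Step 7: shift id. Stack=[E - ( id] ptr=4 lookahead=/ remaining=[/ ( num ) / num * ( num ) ) $]
Step 8: reduce F->id. Stack=[E - ( F] ptr=4 lookahead=/ remaining=[/ ( num ) / num * ( num ) ) $]
Step 9: reduce T->F. Stack=[E - ( T] ptr=4 lookahead=/ remaining=[/ ( num ) / num * ( num ) ) $]
Step 10: shift /. Stack=[E - ( T /] ptr=5 lookahead=( remaining=[( num ) / num * ( num ) ) $]
Step 11: shift (. Stack=[E - ( T / (] ptr=6 lookahead=num remaining=[num ) / num * ( num ) ) $]
Step 12: shift num. Stack=[E - ( T / ( num] ptr=7 lookahead=) remaining=[) / num * ( num ) ) $]
Step 13: reduce F->num. Stack=[E - ( T / ( F] ptr=7 lookahead=) remaining=[) / num * ( num ) ) $]
Step 14: reduce T->F. Stack=[E - ( T / ( T] ptr=7 lookahead=) remaining=[) / num * ( num ) ) $]
Step 15: reduce E->T. Stack=[E - ( T / ( E] ptr=7 lookahead=) remaining=[) / num * ( num ) ) $]
Step 16: shift ). Stack=[E - ( T / ( E )] ptr=8 lookahead=/ remaining=[/ num * ( num ) ) $]
Step 17: reduce F->( E ). Stack=[E - ( T / F] ptr=8 lookahead=/ remaining=[/ num * ( num ) ) $]
Step 18: reduce T->T / F. Stack=[E - ( T] ptr=8 lookahead=/ remaining=[/ num * ( num ) ) $]
Step 19: shift /. Stack=[E - ( T /] ptr=9 lookahead=num remaining=[num * ( num ) ) $]
Step 20: shift num. Stack=[E - ( T / num] ptr=10 lookahead=* remaining=[* ( num ) ) $]
Step 21: reduce F->num. Stack=[E - ( T / F] ptr=10 lookahead=* remaining=[* ( num ) ) $]
Step 22: reduce T->T / F. Stack=[E - ( T] ptr=10 lookahead=* remaining=[* ( num ) ) $]
Step 23: shift *. Stack=[E - ( T *] ptr=11 lookahead=( remaining=[( num ) ) $]
Step 24: shift (. Stack=[E - ( T * (] ptr=12 lookahead=num remaining=[num ) ) $]
Step 25: shift num. Stack=[E - ( T * ( num] ptr=13 lookahead=) remaining=[) ) $]
Step 26: reduce F->num. Stack=[E - ( T * ( F] ptr=13 lookahead=) remaining=[) ) $]
Step 27: reduce T->F. Stack=[E - ( T * ( T] ptr=13 lookahead=) remaining=[) ) $]
Step 28: reduce E->T. Stack=[E - ( T * ( E] ptr=13 lookahead=) remaining=[) ) $]
Step 29: shift ). Stack=[E - ( T * ( E )] ptr=14 lookahead=) remaining=[) $]
Step 30: reduce F->( E ). Stack=[E - ( T * F] ptr=14 lookahead=) remaining=[) $]
Step 31: reduce T->T * F. Stack=[E - ( T] ptr=14 lookahead=) remaining=[) $]
Step 32: reduce E->T. Stack=[E - ( E] ptr=14 lookahead=) remaining=[) $]
Step 33: shift ). Stack=[E - ( E )] ptr=15 lookahead=$ remaining=[$]
Step 34: reduce F->( E ). Stack=[E - F] ptr=15 lookahead=$ remaining=[$]
Step 35: reduce T->F. Stack=[E - T] ptr=15 lookahead=$ remaining=[$]
Step 36: reduce E->E - T. Stack=[E] ptr=15 lookahead=$ remaining=[$]
Step 37: accept. Stack=[E] ptr=15 lookahead=$ remaining=[$]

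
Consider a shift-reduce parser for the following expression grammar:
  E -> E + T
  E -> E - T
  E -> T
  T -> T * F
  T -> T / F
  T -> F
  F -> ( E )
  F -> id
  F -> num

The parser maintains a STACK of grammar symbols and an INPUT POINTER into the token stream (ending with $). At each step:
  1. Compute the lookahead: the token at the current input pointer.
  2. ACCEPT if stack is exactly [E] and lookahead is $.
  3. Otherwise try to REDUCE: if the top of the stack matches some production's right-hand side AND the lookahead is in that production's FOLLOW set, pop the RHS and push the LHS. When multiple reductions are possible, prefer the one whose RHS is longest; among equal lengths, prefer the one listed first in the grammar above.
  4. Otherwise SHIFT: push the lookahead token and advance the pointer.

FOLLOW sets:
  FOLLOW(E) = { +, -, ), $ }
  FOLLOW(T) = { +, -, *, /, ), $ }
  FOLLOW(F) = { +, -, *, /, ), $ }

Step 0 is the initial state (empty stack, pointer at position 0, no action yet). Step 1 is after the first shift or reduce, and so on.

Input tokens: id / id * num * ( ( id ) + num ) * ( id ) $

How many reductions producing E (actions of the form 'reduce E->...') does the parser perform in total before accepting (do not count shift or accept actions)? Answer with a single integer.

Step 1: shift id. Stack=[id] ptr=1 lookahead=/ remaining=[/ id * num * ( ( id ) + num ) * ( id ) $]
Step 2: reduce F->id. Stack=[F] ptr=1 lookahead=/ remaining=[/ id * num * ( ( id ) + num ) * ( id ) $]
Step 3: reduce T->F. Stack=[T] ptr=1 lookahead=/ remaining=[/ id * num * ( ( id ) + num ) * ( id ) $]
Step 4: shift /. Stack=[T /] ptr=2 lookahead=id remaining=[id * num * ( ( id ) + num ) * ( id ) $]
Step 5: shift id. Stack=[T / id] ptr=3 lookahead=* remaining=[* num * ( ( id ) + num ) * ( id ) $]
Step 6: reduce F->id. Stack=[T / F] ptr=3 lookahead=* remaining=[* num * ( ( id ) + num ) * ( id ) $]
Step 7: reduce T->T / F. Stack=[T] ptr=3 lookahead=* remaining=[* num * ( ( id ) + num ) * ( id ) $]
Step 8: shift *. Stack=[T *] ptr=4 lookahead=num remaining=[num * ( ( id ) + num ) * ( id ) $]
Step 9: shift num. Stack=[T * num] ptr=5 lookahead=* remaining=[* ( ( id ) + num ) * ( id ) $]
Step 10: reduce F->num. Stack=[T * F] ptr=5 lookahead=* remaining=[* ( ( id ) + num ) * ( id ) $]
Step 11: reduce T->T * F. Stack=[T] ptr=5 lookahead=* remaining=[* ( ( id ) + num ) * ( id ) $]
Step 12: shift *. Stack=[T *] ptr=6 lookahead=( remaining=[( ( id ) + num ) * ( id ) $]
Step 13: shift (. Stack=[T * (] ptr=7 lookahead=( remaining=[( id ) + num ) * ( id ) $]
Step 14: shift (. Stack=[T * ( (] ptr=8 lookahead=id remaining=[id ) + num ) * ( id ) $]
Step 15: shift id. Stack=[T * ( ( id] ptr=9 lookahead=) remaining=[) + num ) * ( id ) $]
Step 16: reduce F->id. Stack=[T * ( ( F] ptr=9 lookahead=) remaining=[) + num ) * ( id ) $]
Step 17: reduce T->F. Stack=[T * ( ( T] ptr=9 lookahead=) remaining=[) + num ) * ( id ) $]
Step 18: reduce E->T. Stack=[T * ( ( E] ptr=9 lookahead=) remaining=[) + num ) * ( id ) $]
Step 19: shift ). Stack=[T * ( ( E )] ptr=10 lookahead=+ remaining=[+ num ) * ( id ) $]
Step 20: reduce F->( E ). Stack=[T * ( F] ptr=10 lookahead=+ remaining=[+ num ) * ( id ) $]
Step 21: reduce T->F. Stack=[T * ( T] ptr=10 lookahead=+ remaining=[+ num ) * ( id ) $]
Step 22: reduce E->T. Stack=[T * ( E] ptr=10 lookahead=+ remaining=[+ num ) * ( id ) $]
Step 23: shift +. Stack=[T * ( E +] ptr=11 lookahead=num remaining=[num ) * ( id ) $]
Step 24: shift num. Stack=[T * ( E + num] ptr=12 lookahead=) remaining=[) * ( id ) $]
Step 25: reduce F->num. Stack=[T * ( E + F] ptr=12 lookahead=) remaining=[) * ( id ) $]
Step 26: reduce T->F. Stack=[T * ( E + T] ptr=12 lookahead=) remaining=[) * ( id ) $]
Step 27: reduce E->E + T. Stack=[T * ( E] ptr=12 lookahead=) remaining=[) * ( id ) $]
Step 28: shift ). Stack=[T * ( E )] ptr=13 lookahead=* remaining=[* ( id ) $]
Step 29: reduce F->( E ). Stack=[T * F] ptr=13 lookahead=* remaining=[* ( id ) $]
Step 30: reduce T->T * F. Stack=[T] ptr=13 lookahead=* remaining=[* ( id ) $]
Step 31: shift *. Stack=[T *] ptr=14 lookahead=( remaining=[( id ) $]
Step 32: shift (. Stack=[T * (] ptr=15 lookahead=id remaining=[id ) $]
Step 33: shift id. Stack=[T * ( id] ptr=16 lookahead=) remaining=[) $]
Step 34: reduce F->id. Stack=[T * ( F] ptr=16 lookahead=) remaining=[) $]
Step 35: reduce T->F. Stack=[T * ( T] ptr=16 lookahead=) remaining=[) $]
Step 36: reduce E->T. Stack=[T * ( E] ptr=16 lookahead=) remaining=[) $]
Step 37: shift ). Stack=[T * ( E )] ptr=17 lookahead=$ remaining=[$]
Step 38: reduce F->( E ). Stack=[T * F] ptr=17 lookahead=$ remaining=[$]
Step 39: reduce T->T * F. Stack=[T] ptr=17 lookahead=$ remaining=[$]
Step 40: reduce E->T. Stack=[E] ptr=17 lookahead=$ remaining=[$]
Step 41: accept. Stack=[E] ptr=17 lookahead=$ remaining=[$]

Answer: 5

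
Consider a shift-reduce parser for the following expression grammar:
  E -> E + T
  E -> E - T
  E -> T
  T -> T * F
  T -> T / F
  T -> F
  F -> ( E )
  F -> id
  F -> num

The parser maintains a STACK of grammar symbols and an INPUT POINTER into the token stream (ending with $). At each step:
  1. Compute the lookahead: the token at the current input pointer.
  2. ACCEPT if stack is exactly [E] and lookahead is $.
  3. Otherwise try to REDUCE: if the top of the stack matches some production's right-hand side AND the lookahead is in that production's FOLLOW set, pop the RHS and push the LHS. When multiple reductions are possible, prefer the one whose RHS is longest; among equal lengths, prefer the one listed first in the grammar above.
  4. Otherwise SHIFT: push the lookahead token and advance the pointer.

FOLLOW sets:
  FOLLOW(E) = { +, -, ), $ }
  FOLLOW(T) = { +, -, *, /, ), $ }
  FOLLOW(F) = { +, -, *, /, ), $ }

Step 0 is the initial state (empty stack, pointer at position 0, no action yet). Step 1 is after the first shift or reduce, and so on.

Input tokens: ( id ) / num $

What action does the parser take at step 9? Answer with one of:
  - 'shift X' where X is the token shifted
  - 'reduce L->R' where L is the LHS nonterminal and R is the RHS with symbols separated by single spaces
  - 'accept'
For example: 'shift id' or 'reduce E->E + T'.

Answer: shift /

Derivation:
Step 1: shift (. Stack=[(] ptr=1 lookahead=id remaining=[id ) / num $]
Step 2: shift id. Stack=[( id] ptr=2 lookahead=) remaining=[) / num $]
Step 3: reduce F->id. Stack=[( F] ptr=2 lookahead=) remaining=[) / num $]
Step 4: reduce T->F. Stack=[( T] ptr=2 lookahead=) remaining=[) / num $]
Step 5: reduce E->T. Stack=[( E] ptr=2 lookahead=) remaining=[) / num $]
Step 6: shift ). Stack=[( E )] ptr=3 lookahead=/ remaining=[/ num $]
Step 7: reduce F->( E ). Stack=[F] ptr=3 lookahead=/ remaining=[/ num $]
Step 8: reduce T->F. Stack=[T] ptr=3 lookahead=/ remaining=[/ num $]
Step 9: shift /. Stack=[T /] ptr=4 lookahead=num remaining=[num $]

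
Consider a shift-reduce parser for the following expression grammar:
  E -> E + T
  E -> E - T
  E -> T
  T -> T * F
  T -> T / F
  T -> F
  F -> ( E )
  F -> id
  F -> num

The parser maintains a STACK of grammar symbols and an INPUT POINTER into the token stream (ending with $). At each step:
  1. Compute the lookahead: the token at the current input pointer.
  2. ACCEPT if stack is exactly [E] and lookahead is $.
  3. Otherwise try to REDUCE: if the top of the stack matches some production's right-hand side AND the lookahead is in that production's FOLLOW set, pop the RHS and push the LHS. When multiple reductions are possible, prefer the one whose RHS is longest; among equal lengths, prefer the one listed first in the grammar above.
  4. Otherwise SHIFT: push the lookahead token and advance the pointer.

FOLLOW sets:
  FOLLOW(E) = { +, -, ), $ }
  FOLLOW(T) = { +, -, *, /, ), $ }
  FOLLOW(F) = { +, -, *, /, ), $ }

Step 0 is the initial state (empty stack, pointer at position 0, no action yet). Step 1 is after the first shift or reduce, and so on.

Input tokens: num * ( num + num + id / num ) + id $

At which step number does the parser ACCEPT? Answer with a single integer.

Step 1: shift num. Stack=[num] ptr=1 lookahead=* remaining=[* ( num + num + id / num ) + id $]
Step 2: reduce F->num. Stack=[F] ptr=1 lookahead=* remaining=[* ( num + num + id / num ) + id $]
Step 3: reduce T->F. Stack=[T] ptr=1 lookahead=* remaining=[* ( num + num + id / num ) + id $]
Step 4: shift *. Stack=[T *] ptr=2 lookahead=( remaining=[( num + num + id / num ) + id $]
Step 5: shift (. Stack=[T * (] ptr=3 lookahead=num remaining=[num + num + id / num ) + id $]
Step 6: shift num. Stack=[T * ( num] ptr=4 lookahead=+ remaining=[+ num + id / num ) + id $]
Step 7: reduce F->num. Stack=[T * ( F] ptr=4 lookahead=+ remaining=[+ num + id / num ) + id $]
Step 8: reduce T->F. Stack=[T * ( T] ptr=4 lookahead=+ remaining=[+ num + id / num ) + id $]
Step 9: reduce E->T. Stack=[T * ( E] ptr=4 lookahead=+ remaining=[+ num + id / num ) + id $]
Step 10: shift +. Stack=[T * ( E +] ptr=5 lookahead=num remaining=[num + id / num ) + id $]
Step 11: shift num. Stack=[T * ( E + num] ptr=6 lookahead=+ remaining=[+ id / num ) + id $]
Step 12: reduce F->num. Stack=[T * ( E + F] ptr=6 lookahead=+ remaining=[+ id / num ) + id $]
Step 13: reduce T->F. Stack=[T * ( E + T] ptr=6 lookahead=+ remaining=[+ id / num ) + id $]
Step 14: reduce E->E + T. Stack=[T * ( E] ptr=6 lookahead=+ remaining=[+ id / num ) + id $]
Step 15: shift +. Stack=[T * ( E +] ptr=7 lookahead=id remaining=[id / num ) + id $]
Step 16: shift id. Stack=[T * ( E + id] ptr=8 lookahead=/ remaining=[/ num ) + id $]
Step 17: reduce F->id. Stack=[T * ( E + F] ptr=8 lookahead=/ remaining=[/ num ) + id $]
Step 18: reduce T->F. Stack=[T * ( E + T] ptr=8 lookahead=/ remaining=[/ num ) + id $]
Step 19: shift /. Stack=[T * ( E + T /] ptr=9 lookahead=num remaining=[num ) + id $]
Step 20: shift num. Stack=[T * ( E + T / num] ptr=10 lookahead=) remaining=[) + id $]
Step 21: reduce F->num. Stack=[T * ( E + T / F] ptr=10 lookahead=) remaining=[) + id $]
Step 22: reduce T->T / F. Stack=[T * ( E + T] ptr=10 lookahead=) remaining=[) + id $]
Step 23: reduce E->E + T. Stack=[T * ( E] ptr=10 lookahead=) remaining=[) + id $]
Step 24: shift ). Stack=[T * ( E )] ptr=11 lookahead=+ remaining=[+ id $]
Step 25: reduce F->( E ). Stack=[T * F] ptr=11 lookahead=+ remaining=[+ id $]
Step 26: reduce T->T * F. Stack=[T] ptr=11 lookahead=+ remaining=[+ id $]
Step 27: reduce E->T. Stack=[E] ptr=11 lookahead=+ remaining=[+ id $]
Step 28: shift +. Stack=[E +] ptr=12 lookahead=id remaining=[id $]
Step 29: shift id. Stack=[E + id] ptr=13 lookahead=$ remaining=[$]
Step 30: reduce F->id. Stack=[E + F] ptr=13 lookahead=$ remaining=[$]
Step 31: reduce T->F. Stack=[E + T] ptr=13 lookahead=$ remaining=[$]
Step 32: reduce E->E + T. Stack=[E] ptr=13 lookahead=$ remaining=[$]
Step 33: accept. Stack=[E] ptr=13 lookahead=$ remaining=[$]

Answer: 33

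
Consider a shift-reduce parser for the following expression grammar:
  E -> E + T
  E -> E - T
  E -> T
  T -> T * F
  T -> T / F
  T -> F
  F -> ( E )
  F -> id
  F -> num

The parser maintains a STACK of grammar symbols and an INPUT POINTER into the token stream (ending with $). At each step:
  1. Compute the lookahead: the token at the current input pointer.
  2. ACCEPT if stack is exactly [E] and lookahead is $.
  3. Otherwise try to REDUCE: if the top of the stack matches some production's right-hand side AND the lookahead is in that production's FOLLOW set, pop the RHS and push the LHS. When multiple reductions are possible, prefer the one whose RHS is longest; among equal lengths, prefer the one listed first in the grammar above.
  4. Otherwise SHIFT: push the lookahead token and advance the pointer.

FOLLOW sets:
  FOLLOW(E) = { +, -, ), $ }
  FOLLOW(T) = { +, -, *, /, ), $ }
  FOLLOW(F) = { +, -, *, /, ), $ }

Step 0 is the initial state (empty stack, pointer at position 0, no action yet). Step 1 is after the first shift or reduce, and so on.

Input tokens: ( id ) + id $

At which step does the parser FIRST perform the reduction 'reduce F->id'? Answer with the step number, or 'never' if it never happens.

Answer: 3

Derivation:
Step 1: shift (. Stack=[(] ptr=1 lookahead=id remaining=[id ) + id $]
Step 2: shift id. Stack=[( id] ptr=2 lookahead=) remaining=[) + id $]
Step 3: reduce F->id. Stack=[( F] ptr=2 lookahead=) remaining=[) + id $]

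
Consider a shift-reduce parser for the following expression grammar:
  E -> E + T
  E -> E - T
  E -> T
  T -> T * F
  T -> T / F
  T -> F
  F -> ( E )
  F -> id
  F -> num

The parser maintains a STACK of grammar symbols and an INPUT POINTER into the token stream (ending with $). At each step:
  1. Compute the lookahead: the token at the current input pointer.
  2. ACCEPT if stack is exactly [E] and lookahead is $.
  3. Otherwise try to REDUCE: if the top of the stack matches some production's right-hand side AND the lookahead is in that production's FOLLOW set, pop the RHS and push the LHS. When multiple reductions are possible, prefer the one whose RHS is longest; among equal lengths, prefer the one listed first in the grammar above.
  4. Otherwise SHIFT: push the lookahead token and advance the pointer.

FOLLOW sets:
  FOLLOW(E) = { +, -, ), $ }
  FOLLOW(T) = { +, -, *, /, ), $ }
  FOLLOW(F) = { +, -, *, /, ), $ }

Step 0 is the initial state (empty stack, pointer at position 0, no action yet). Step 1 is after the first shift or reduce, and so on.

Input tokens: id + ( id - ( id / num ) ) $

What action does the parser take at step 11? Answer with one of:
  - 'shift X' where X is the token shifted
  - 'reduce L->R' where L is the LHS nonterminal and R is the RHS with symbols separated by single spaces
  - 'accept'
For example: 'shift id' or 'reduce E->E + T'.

Step 1: shift id. Stack=[id] ptr=1 lookahead=+ remaining=[+ ( id - ( id / num ) ) $]
Step 2: reduce F->id. Stack=[F] ptr=1 lookahead=+ remaining=[+ ( id - ( id / num ) ) $]
Step 3: reduce T->F. Stack=[T] ptr=1 lookahead=+ remaining=[+ ( id - ( id / num ) ) $]
Step 4: reduce E->T. Stack=[E] ptr=1 lookahead=+ remaining=[+ ( id - ( id / num ) ) $]
Step 5: shift +. Stack=[E +] ptr=2 lookahead=( remaining=[( id - ( id / num ) ) $]
Step 6: shift (. Stack=[E + (] ptr=3 lookahead=id remaining=[id - ( id / num ) ) $]
Step 7: shift id. Stack=[E + ( id] ptr=4 lookahead=- remaining=[- ( id / num ) ) $]
Step 8: reduce F->id. Stack=[E + ( F] ptr=4 lookahead=- remaining=[- ( id / num ) ) $]
Step 9: reduce T->F. Stack=[E + ( T] ptr=4 lookahead=- remaining=[- ( id / num ) ) $]
Step 10: reduce E->T. Stack=[E + ( E] ptr=4 lookahead=- remaining=[- ( id / num ) ) $]
Step 11: shift -. Stack=[E + ( E -] ptr=5 lookahead=( remaining=[( id / num ) ) $]

Answer: shift -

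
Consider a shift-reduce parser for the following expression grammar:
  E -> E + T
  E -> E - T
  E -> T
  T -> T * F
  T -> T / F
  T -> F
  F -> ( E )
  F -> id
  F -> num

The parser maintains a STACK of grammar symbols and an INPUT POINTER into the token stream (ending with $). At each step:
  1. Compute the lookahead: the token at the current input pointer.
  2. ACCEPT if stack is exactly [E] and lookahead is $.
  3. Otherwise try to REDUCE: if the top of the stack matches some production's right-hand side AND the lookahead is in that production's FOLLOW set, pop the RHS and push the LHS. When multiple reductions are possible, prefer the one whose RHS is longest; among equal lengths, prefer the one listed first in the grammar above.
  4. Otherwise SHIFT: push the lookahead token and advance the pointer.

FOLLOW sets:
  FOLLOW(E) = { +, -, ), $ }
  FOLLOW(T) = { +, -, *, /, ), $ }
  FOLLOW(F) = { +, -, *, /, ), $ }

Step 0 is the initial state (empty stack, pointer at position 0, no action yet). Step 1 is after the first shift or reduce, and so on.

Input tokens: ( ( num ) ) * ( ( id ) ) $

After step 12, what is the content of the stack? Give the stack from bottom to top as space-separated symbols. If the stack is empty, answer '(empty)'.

Answer: F

Derivation:
Step 1: shift (. Stack=[(] ptr=1 lookahead=( remaining=[( num ) ) * ( ( id ) ) $]
Step 2: shift (. Stack=[( (] ptr=2 lookahead=num remaining=[num ) ) * ( ( id ) ) $]
Step 3: shift num. Stack=[( ( num] ptr=3 lookahead=) remaining=[) ) * ( ( id ) ) $]
Step 4: reduce F->num. Stack=[( ( F] ptr=3 lookahead=) remaining=[) ) * ( ( id ) ) $]
Step 5: reduce T->F. Stack=[( ( T] ptr=3 lookahead=) remaining=[) ) * ( ( id ) ) $]
Step 6: reduce E->T. Stack=[( ( E] ptr=3 lookahead=) remaining=[) ) * ( ( id ) ) $]
Step 7: shift ). Stack=[( ( E )] ptr=4 lookahead=) remaining=[) * ( ( id ) ) $]
Step 8: reduce F->( E ). Stack=[( F] ptr=4 lookahead=) remaining=[) * ( ( id ) ) $]
Step 9: reduce T->F. Stack=[( T] ptr=4 lookahead=) remaining=[) * ( ( id ) ) $]
Step 10: reduce E->T. Stack=[( E] ptr=4 lookahead=) remaining=[) * ( ( id ) ) $]
Step 11: shift ). Stack=[( E )] ptr=5 lookahead=* remaining=[* ( ( id ) ) $]
Step 12: reduce F->( E ). Stack=[F] ptr=5 lookahead=* remaining=[* ( ( id ) ) $]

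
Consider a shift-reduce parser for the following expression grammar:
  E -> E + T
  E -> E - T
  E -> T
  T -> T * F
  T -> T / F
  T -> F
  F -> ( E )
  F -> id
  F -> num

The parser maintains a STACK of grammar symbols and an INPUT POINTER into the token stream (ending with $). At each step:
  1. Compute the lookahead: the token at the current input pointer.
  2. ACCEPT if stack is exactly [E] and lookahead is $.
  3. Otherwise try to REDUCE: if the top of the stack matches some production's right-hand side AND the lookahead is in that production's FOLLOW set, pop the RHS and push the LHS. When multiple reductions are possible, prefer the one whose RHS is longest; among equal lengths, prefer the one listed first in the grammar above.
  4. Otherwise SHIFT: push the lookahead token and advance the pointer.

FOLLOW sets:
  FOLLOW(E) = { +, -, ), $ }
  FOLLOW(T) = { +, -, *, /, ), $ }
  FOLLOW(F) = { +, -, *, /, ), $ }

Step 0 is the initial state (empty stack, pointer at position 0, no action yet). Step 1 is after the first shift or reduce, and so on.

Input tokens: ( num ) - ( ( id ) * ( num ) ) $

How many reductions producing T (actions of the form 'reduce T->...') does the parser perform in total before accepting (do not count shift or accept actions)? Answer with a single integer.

Answer: 7

Derivation:
Step 1: shift (. Stack=[(] ptr=1 lookahead=num remaining=[num ) - ( ( id ) * ( num ) ) $]
Step 2: shift num. Stack=[( num] ptr=2 lookahead=) remaining=[) - ( ( id ) * ( num ) ) $]
Step 3: reduce F->num. Stack=[( F] ptr=2 lookahead=) remaining=[) - ( ( id ) * ( num ) ) $]
Step 4: reduce T->F. Stack=[( T] ptr=2 lookahead=) remaining=[) - ( ( id ) * ( num ) ) $]
Step 5: reduce E->T. Stack=[( E] ptr=2 lookahead=) remaining=[) - ( ( id ) * ( num ) ) $]
Step 6: shift ). Stack=[( E )] ptr=3 lookahead=- remaining=[- ( ( id ) * ( num ) ) $]
Step 7: reduce F->( E ). Stack=[F] ptr=3 lookahead=- remaining=[- ( ( id ) * ( num ) ) $]
Step 8: reduce T->F. Stack=[T] ptr=3 lookahead=- remaining=[- ( ( id ) * ( num ) ) $]
Step 9: reduce E->T. Stack=[E] ptr=3 lookahead=- remaining=[- ( ( id ) * ( num ) ) $]
Step 10: shift -. Stack=[E -] ptr=4 lookahead=( remaining=[( ( id ) * ( num ) ) $]
Step 11: shift (. Stack=[E - (] ptr=5 lookahead=( remaining=[( id ) * ( num ) ) $]
Step 12: shift (. Stack=[E - ( (] ptr=6 lookahead=id remaining=[id ) * ( num ) ) $]
Step 13: shift id. Stack=[E - ( ( id] ptr=7 lookahead=) remaining=[) * ( num ) ) $]
Step 14: reduce F->id. Stack=[E - ( ( F] ptr=7 lookahead=) remaining=[) * ( num ) ) $]
Step 15: reduce T->F. Stack=[E - ( ( T] ptr=7 lookahead=) remaining=[) * ( num ) ) $]
Step 16: reduce E->T. Stack=[E - ( ( E] ptr=7 lookahead=) remaining=[) * ( num ) ) $]
Step 17: shift ). Stack=[E - ( ( E )] ptr=8 lookahead=* remaining=[* ( num ) ) $]
Step 18: reduce F->( E ). Stack=[E - ( F] ptr=8 lookahead=* remaining=[* ( num ) ) $]
Step 19: reduce T->F. Stack=[E - ( T] ptr=8 lookahead=* remaining=[* ( num ) ) $]
Step 20: shift *. Stack=[E - ( T *] ptr=9 lookahead=( remaining=[( num ) ) $]
Step 21: shift (. Stack=[E - ( T * (] ptr=10 lookahead=num remaining=[num ) ) $]
Step 22: shift num. Stack=[E - ( T * ( num] ptr=11 lookahead=) remaining=[) ) $]
Step 23: reduce F->num. Stack=[E - ( T * ( F] ptr=11 lookahead=) remaining=[) ) $]
Step 24: reduce T->F. Stack=[E - ( T * ( T] ptr=11 lookahead=) remaining=[) ) $]
Step 25: reduce E->T. Stack=[E - ( T * ( E] ptr=11 lookahead=) remaining=[) ) $]
Step 26: shift ). Stack=[E - ( T * ( E )] ptr=12 lookahead=) remaining=[) $]
Step 27: reduce F->( E ). Stack=[E - ( T * F] ptr=12 lookahead=) remaining=[) $]
Step 28: reduce T->T * F. Stack=[E - ( T] ptr=12 lookahead=) remaining=[) $]
Step 29: reduce E->T. Stack=[E - ( E] ptr=12 lookahead=) remaining=[) $]
Step 30: shift ). Stack=[E - ( E )] ptr=13 lookahead=$ remaining=[$]
Step 31: reduce F->( E ). Stack=[E - F] ptr=13 lookahead=$ remaining=[$]
Step 32: reduce T->F. Stack=[E - T] ptr=13 lookahead=$ remaining=[$]
Step 33: reduce E->E - T. Stack=[E] ptr=13 lookahead=$ remaining=[$]
Step 34: accept. Stack=[E] ptr=13 lookahead=$ remaining=[$]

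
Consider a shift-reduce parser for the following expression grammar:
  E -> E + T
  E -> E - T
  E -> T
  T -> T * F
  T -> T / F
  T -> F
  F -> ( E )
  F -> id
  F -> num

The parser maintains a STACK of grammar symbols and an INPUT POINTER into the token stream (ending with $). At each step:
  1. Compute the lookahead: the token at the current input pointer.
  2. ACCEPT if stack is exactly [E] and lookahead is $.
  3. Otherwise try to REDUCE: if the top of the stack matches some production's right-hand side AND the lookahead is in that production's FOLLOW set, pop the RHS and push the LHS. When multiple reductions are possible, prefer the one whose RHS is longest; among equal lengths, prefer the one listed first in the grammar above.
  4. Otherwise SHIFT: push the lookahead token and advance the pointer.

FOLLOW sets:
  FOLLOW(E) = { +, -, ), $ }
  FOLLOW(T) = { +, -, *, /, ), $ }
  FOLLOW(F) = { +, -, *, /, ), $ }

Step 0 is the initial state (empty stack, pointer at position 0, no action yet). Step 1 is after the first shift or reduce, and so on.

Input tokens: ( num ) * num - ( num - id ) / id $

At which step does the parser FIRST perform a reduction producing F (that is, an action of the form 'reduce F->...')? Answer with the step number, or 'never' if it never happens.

Answer: 3

Derivation:
Step 1: shift (. Stack=[(] ptr=1 lookahead=num remaining=[num ) * num - ( num - id ) / id $]
Step 2: shift num. Stack=[( num] ptr=2 lookahead=) remaining=[) * num - ( num - id ) / id $]
Step 3: reduce F->num. Stack=[( F] ptr=2 lookahead=) remaining=[) * num - ( num - id ) / id $]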